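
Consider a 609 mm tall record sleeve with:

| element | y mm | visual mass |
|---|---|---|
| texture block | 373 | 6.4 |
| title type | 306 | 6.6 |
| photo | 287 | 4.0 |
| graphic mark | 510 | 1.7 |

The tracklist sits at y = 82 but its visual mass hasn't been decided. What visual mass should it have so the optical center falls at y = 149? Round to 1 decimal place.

w ≈ 54.3

Existing Σw = 18.7 (6.4 + 6.6 + 4.0 + 1.7); existing moment 6.4·373 + 6.6·306 + 4.0·287 + 1.7·510 = 6421.8.
For the centroid to hit 149: (6421.8 + w·82) / (18.7 + w) = 149.
Rearranging, w·(82 − 149) = 149·18.7 − 6421.8 = -3635.5, so w ≈ -3635.5/-67 = 54.26.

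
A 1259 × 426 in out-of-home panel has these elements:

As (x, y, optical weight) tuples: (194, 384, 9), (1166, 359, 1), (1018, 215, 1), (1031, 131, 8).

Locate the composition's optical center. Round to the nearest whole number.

(641, 267)

Σw = 9 + 1 + 1 + 8 = 19.
x: (9·194 + 1·1166 + 1·1018 + 8·1031) / 19 = 12178 / 19 ≈ 640.95
y: (9·384 + 1·359 + 1·215 + 8·131) / 19 = 5078 / 19 ≈ 267.26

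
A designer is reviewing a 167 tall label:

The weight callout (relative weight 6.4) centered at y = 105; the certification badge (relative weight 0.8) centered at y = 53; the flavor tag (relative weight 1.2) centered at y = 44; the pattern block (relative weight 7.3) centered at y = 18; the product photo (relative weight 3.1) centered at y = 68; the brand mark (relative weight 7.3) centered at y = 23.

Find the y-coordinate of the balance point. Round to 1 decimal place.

y ≈ 48.9

Weights sum to 6.4 + 0.8 + 1.2 + 7.3 + 3.1 + 7.3 = 26.1.
Σw·y = 1277.3; ȳ = 1277.3/26.1 ≈ 48.94.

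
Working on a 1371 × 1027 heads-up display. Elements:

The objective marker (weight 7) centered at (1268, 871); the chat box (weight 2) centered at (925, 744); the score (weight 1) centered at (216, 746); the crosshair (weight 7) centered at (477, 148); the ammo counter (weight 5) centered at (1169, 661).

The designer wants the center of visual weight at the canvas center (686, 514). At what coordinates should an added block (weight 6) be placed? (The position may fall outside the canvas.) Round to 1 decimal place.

(-153.0, 286.7)

New total weight: (7 + 2 + 1 + 7 + 5) + 6 = 28.
Along x: (20126 + 6·x) / 28 = 686 (existing moment 7·1268 + 2·925 + 1·216 + 7·477 + 5·1169 = 20126) ⇒ x = (19208 − 20126) / 6 ≈ -153.00.
Along y: (12672 + 6·y) / 28 = 514 (existing moment 7·871 + 2·744 + 1·746 + 7·148 + 5·661 = 12672) ⇒ y = (14392 − 12672) / 6 ≈ 286.67.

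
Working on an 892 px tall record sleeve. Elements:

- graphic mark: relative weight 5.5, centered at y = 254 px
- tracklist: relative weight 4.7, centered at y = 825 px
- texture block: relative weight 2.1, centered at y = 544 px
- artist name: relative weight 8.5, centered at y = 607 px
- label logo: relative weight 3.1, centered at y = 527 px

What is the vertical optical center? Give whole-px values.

y ≈ 553

Total weight = 5.5 + 4.7 + 2.1 + 8.5 + 3.1 = 23.9.
y: (5.5·254 + 4.7·825 + 2.1·544 + 8.5·607 + 3.1·527) / 23.9 = 13210.1 / 23.9 ≈ 552.72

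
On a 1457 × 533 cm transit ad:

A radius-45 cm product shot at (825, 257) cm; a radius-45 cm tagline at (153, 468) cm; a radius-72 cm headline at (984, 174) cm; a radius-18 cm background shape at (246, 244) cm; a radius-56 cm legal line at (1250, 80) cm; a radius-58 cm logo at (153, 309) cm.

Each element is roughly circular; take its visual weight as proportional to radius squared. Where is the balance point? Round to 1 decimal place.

(722.1, 232.9)

Weights ∝ r²: product shot 45² = 2025, tagline 45² = 2025, headline 72² = 5184, background shape 18² = 324, legal line 56² = 3136, logo 58² = 3364; Σw = 16058.
x: moment 11595902 / weight 16058 ≈ 722.13
y: moment 3739553 / weight 16058 ≈ 232.88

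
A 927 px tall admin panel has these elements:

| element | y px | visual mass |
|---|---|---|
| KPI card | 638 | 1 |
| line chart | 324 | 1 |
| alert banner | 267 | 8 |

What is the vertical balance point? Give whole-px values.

Total weight = 1 + 1 + 8 = 10.
y: (1·638 + 1·324 + 8·267) / 10 = 3098 / 10 ≈ 309.80

y ≈ 310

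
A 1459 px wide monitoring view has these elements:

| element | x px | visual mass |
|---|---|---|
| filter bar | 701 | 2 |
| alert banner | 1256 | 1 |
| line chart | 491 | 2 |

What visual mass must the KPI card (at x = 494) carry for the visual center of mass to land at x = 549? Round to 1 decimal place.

w ≈ 16.3

Fixed elements: Σw = 2 + 1 + 2 = 5, Σw·x = 2·701 + 1·1256 + 2·491 = 3640.
Set Σw·x/Σw = 549: (3640 + 494w) = 549·(5 + w).
Rearranging, w·(494 − 549) = 549·5 − 3640 = -895, so w ≈ -895/-55 = 16.27.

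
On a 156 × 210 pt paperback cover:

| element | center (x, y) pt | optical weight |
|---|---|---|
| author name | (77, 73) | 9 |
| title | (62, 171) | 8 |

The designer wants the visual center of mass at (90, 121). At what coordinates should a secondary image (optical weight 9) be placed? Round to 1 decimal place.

(127.9, 124.6)

New total weight: (9 + 8) + 9 = 26.
Along x: (1189 + 9·x) / 26 = 90 (existing moment 9·77 + 8·62 = 1189) ⇒ x = (2340 − 1189) / 9 ≈ 127.89.
Along y: (2025 + 9·y) / 26 = 121 (existing moment 9·73 + 8·171 = 2025) ⇒ y = (3146 − 2025) / 9 ≈ 124.56.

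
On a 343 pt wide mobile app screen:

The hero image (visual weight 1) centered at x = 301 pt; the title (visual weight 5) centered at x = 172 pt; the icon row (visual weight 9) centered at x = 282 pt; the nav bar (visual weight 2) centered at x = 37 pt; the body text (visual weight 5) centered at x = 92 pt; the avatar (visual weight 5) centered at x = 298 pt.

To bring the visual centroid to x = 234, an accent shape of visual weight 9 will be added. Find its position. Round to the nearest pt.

New total weight: (1 + 5 + 9 + 2 + 5 + 5) + 9 = 36.
x: target moment 36×234 = 8424; current 1·301 + 5·172 + 9·282 + 2·37 + 5·92 + 5·298 = 5723; the accent shape supplies 2701, so x = 2701/9 ≈ 300.11.

x ≈ 300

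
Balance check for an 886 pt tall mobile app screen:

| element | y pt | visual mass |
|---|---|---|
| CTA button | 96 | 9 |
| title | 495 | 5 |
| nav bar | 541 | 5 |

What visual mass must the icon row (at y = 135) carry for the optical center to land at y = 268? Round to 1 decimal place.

Existing Σw = 19 (9 + 5 + 5); existing moment 9·96 + 5·495 + 5·541 = 6044.
For the centroid to hit 268: (6044 + w·135) / (19 + w) = 268.
Solving: w = (268·19 − 6044) / (135 − 268) = -952 / -133 ≈ 7.16.

w ≈ 7.2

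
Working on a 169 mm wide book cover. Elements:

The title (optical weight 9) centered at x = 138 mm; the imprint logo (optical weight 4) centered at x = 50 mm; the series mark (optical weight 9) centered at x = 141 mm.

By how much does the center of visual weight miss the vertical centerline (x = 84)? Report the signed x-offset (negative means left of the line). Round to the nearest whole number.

≈ 39 mm

Total weight = 9 + 4 + 9 = 22.
x: (9·138 + 4·50 + 9·141) / 22 = 2711 / 22 ≈ 123.23
Offset from x = 84: 123.23 − 84 ≈ 39.23.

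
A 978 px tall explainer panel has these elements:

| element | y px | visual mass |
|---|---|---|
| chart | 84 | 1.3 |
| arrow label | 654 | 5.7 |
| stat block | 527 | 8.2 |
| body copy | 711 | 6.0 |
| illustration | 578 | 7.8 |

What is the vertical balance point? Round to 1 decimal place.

y ≈ 583.9

Weights sum to 1.3 + 5.7 + 8.2 + 6.0 + 7.8 = 29.0.
y: (1.3·84 + 5.7·654 + 8.2·527 + 6.0·711 + 7.8·578) / 29.0 = 16932.8 / 29.0 ≈ 583.89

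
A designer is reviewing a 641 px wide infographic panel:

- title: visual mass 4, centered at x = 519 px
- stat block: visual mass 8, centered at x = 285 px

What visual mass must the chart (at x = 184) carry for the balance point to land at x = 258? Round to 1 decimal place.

Existing Σw = 12 (4 + 8); existing moment 4·519 + 8·285 = 4356.
Balance at x = 258 requires (4356 + w·184) / (12 + w) = 258.
Rearranging, w·(184 − 258) = 258·12 − 4356 = -1260, so w ≈ -1260/-74 = 17.03.

w ≈ 17.0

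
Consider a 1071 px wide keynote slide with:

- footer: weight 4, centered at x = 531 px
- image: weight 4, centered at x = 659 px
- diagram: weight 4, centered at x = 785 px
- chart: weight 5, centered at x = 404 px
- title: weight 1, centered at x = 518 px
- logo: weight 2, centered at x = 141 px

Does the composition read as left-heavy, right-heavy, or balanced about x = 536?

Σw = 4 + 4 + 4 + 5 + 1 + 2 = 20.
x-moment: 4·531 + 4·659 + 4·785 + 5·404 + 1·518 + 2·141 = 10720; centroid 10720/20 ≈ 536.00.
That equals the midline 536 — balanced.

balanced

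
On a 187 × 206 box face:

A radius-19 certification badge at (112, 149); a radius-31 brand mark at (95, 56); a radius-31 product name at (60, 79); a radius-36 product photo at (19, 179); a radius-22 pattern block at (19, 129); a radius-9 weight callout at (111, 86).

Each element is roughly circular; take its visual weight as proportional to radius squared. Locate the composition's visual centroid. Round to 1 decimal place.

Weights ∝ r²: certification badge 19² = 361, brand mark 31² = 961, product name 31² = 961, product photo 36² = 1296, pattern block 22² = 484, weight callout 9² = 81; Σw = 4144.
Σw·x = 361·112 + 961·95 + 961·60 + 1296·19 + 484·19 + 81·111 = 232198, so x̄ = 232198/4144 ≈ 56.03.
Σw·y = 361·149 + 961·56 + 961·79 + 1296·179 + 484·129 + 81·86 = 484910, so ȳ = 484910/4144 ≈ 117.01.

(56.0, 117.0)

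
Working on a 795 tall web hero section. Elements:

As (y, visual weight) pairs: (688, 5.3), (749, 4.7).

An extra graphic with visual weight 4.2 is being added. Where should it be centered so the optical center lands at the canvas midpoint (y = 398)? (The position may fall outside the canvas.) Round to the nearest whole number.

y ≈ -361

After adding the extra graphic, total weight = 5.3 + 4.7 + 4.2 = 14.2.
y: target moment 14.2×398 = 5651.6; current 5.3·688 + 4.7·749 = 7166.7; the extra graphic supplies -1515.1, so y = -1515.1/4.2 ≈ -360.74.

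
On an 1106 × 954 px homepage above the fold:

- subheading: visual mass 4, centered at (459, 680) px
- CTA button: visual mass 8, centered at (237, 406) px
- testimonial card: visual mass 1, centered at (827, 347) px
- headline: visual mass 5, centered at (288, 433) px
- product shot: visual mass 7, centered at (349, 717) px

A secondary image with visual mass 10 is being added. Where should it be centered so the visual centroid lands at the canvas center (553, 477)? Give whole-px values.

(1091, 320)

New total weight: (4 + 8 + 1 + 5 + 7) + 10 = 35.
x: need Σw·x = 35·553 = 19355. Existing = 4·459 + 8·237 + 1·827 + 5·288 + 7·349 = 8442. Remainder 10913 / 10 ≈ 1091.30.
y: need Σw·y = 35·477 = 16695. Existing = 4·680 + 8·406 + 1·347 + 5·433 + 7·717 = 13499. Remainder 3196 / 10 ≈ 319.60.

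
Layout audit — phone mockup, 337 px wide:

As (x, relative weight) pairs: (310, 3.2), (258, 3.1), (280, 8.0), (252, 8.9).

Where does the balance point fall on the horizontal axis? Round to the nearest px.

x ≈ 270

Weights sum to 3.2 + 3.1 + 8.0 + 8.9 = 23.2.
x-moment: 3.2·310 + 3.1·258 + 8.0·280 + 8.9·252 = 6274.6; centroid 6274.6/23.2 ≈ 270.46.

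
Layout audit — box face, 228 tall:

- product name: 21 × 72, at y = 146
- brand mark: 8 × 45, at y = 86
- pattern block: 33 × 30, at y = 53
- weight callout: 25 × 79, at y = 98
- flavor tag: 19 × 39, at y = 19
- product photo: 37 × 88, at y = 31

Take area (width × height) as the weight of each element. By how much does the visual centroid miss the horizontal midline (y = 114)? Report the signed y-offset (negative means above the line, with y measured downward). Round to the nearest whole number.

≈ -45

Areas → weights: product name 21·72 = 1512, brand mark 8·45 = 360, pattern block 33·30 = 990, weight callout 25·79 = 1975, flavor tag 19·39 = 741, product photo 37·88 = 3256; Σw = 8834.
Σw·y = 1512·146 + 360·86 + 990·53 + 1975·98 + 741·19 + 3256·31 = 612747, so ȳ = 612747/8834 ≈ 69.36.
Difference: 69.36 − 114 ≈ -44.64.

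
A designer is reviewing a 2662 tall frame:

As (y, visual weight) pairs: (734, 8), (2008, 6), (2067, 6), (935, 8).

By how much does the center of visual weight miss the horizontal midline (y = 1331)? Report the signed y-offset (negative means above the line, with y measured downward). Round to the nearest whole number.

Σw = 8 + 6 + 6 + 8 = 28.
y: (8·734 + 6·2008 + 6·2067 + 8·935) / 28 = 37802 / 28 ≈ 1350.07
Offset from y = 1331: 1350.07 − 1331 ≈ 19.07.

≈ 19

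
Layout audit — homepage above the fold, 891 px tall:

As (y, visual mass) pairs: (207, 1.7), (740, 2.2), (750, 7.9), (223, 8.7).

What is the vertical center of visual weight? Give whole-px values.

y ≈ 480

Σw = 1.7 + 2.2 + 7.9 + 8.7 = 20.5.
y: (1.7·207 + 2.2·740 + 7.9·750 + 8.7·223) / 20.5 = 9845.0 / 20.5 ≈ 480.24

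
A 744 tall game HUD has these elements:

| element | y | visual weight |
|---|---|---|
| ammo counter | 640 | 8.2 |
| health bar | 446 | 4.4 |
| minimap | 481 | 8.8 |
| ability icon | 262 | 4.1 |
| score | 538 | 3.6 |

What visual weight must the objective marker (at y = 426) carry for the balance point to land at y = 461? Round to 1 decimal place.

Known weights sum to 8.2 + 4.4 + 8.8 + 4.1 + 3.6 = 29.1; their moment is 8.2·640 + 4.4·446 + 8.8·481 + 4.1·262 + 3.6·538 = 14454.2.
For the centroid to hit 461: (14454.2 + w·426) / (29.1 + w) = 461.
Solving: w = (461·29.1 − 14454.2) / (426 − 461) = -1039.1 / -35 ≈ 29.69.

w ≈ 29.7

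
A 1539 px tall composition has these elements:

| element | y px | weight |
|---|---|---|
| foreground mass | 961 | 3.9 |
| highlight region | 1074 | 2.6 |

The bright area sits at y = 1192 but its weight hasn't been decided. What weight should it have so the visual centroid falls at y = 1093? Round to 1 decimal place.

Known weights sum to 3.9 + 2.6 = 6.5; their moment is 3.9·961 + 2.6·1074 = 6540.3.
Set Σw·y/Σw = 1093: (6540.3 + 1192w) = 1093·(6.5 + w).
Rearranging, w·(1192 − 1093) = 1093·6.5 − 6540.3 = 564.2, so w ≈ 564.2/99 = 5.70.

w ≈ 5.7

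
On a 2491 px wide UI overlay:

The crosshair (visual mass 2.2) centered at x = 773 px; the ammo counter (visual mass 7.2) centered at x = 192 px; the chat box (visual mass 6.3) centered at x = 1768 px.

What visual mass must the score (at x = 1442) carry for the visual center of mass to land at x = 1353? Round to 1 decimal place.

Fixed elements: Σw = 2.2 + 7.2 + 6.3 = 15.7, Σw·x = 2.2·773 + 7.2·192 + 6.3·1768 = 14221.4.
Balance at x = 1353 requires (14221.4 + w·1442) / (15.7 + w) = 1353.
Solving: w = (1353·15.7 − 14221.4) / (1442 − 1353) = 7020.7 / 89 ≈ 78.88.

w ≈ 78.9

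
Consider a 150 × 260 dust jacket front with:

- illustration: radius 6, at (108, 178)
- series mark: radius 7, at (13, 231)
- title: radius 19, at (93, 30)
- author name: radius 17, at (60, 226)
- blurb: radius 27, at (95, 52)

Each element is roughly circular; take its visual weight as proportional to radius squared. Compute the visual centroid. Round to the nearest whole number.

Weights ∝ r²: illustration 6² = 36, series mark 7² = 49, title 19² = 361, author name 17² = 289, blurb 27² = 729; Σw = 1464.
Σw·x = 36·108 + 49·13 + 361·93 + 289·60 + 729·95 = 124693, so x̄ = 124693/1464 ≈ 85.17.
Σw·y = 36·178 + 49·231 + 361·30 + 289·226 + 729·52 = 131779, so ȳ = 131779/1464 ≈ 90.01.

(85, 90)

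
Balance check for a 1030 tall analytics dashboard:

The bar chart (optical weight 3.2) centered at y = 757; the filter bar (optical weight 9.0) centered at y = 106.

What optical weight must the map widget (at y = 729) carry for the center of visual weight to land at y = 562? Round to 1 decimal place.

w ≈ 20.8

Fixed elements: Σw = 3.2 + 9.0 = 12.2, Σw·y = 3.2·757 + 9.0·106 = 3376.4.
Set Σw·y/Σw = 562: (3376.4 + 729w) = 562·(12.2 + w).
Rearranging, w·(729 − 562) = 562·12.2 − 3376.4 = 3480.0, so w ≈ 3480.0/167 = 20.84.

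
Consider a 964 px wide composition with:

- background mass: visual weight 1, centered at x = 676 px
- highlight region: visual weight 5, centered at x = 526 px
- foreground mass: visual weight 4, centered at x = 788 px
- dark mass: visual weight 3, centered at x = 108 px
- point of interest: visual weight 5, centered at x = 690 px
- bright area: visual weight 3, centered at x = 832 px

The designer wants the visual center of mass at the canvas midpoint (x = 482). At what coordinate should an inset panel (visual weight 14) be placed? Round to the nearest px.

x ≈ 296

With the inset panel, Σw becomes 1 + 5 + 4 + 3 + 5 + 3 + 14 = 35.
x: target moment 35×482 = 16870; current 1·676 + 5·526 + 4·788 + 3·108 + 5·690 + 3·832 = 12728; the inset panel supplies 4142, so x = 4142/14 ≈ 295.86.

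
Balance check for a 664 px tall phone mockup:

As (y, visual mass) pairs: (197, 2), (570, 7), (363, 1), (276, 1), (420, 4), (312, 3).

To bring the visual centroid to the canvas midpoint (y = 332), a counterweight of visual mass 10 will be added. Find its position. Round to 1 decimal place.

y ≈ 165.7

New total weight: (2 + 7 + 1 + 1 + 4 + 3) + 10 = 28.
Along y: (7639 + 10·y) / 28 = 332 (existing moment 2·197 + 7·570 + 1·363 + 1·276 + 4·420 + 3·312 = 7639) ⇒ y = (9296 − 7639) / 10 ≈ 165.70.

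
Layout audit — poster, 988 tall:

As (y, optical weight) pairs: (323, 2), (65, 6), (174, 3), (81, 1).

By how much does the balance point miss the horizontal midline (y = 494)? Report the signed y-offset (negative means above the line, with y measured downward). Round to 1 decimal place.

Weights sum to 2 + 6 + 3 + 1 = 12.
y: (2·323 + 6·65 + 3·174 + 1·81) / 12 = 1639 / 12 ≈ 136.58
Offset from y = 494: 136.58 − 494 ≈ -357.42.

≈ -357.4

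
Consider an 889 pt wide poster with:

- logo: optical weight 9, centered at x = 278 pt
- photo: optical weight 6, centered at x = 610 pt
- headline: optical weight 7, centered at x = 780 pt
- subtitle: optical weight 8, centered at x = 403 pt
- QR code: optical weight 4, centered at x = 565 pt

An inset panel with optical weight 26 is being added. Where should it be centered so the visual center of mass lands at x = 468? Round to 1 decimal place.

New total weight: (9 + 6 + 7 + 8 + 4) + 26 = 60.
Along x: (17106 + 26·x) / 60 = 468 (existing moment 9·278 + 6·610 + 7·780 + 8·403 + 4·565 = 17106) ⇒ x = (28080 − 17106) / 26 ≈ 422.08.

x ≈ 422.1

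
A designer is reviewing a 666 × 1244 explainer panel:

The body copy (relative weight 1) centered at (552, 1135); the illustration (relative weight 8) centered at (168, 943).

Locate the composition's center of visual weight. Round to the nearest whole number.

(211, 964)

Weights sum to 1 + 8 = 9.
x: (1·552 + 8·168) / 9 = 1896 / 9 ≈ 210.67
y: (1·1135 + 8·943) / 9 = 8679 / 9 ≈ 964.33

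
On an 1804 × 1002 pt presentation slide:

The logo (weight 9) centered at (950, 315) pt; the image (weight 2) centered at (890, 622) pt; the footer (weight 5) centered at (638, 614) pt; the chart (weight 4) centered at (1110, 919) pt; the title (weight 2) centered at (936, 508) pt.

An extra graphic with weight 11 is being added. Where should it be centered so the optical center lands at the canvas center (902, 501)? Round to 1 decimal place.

After adding the extra graphic, total weight = 9 + 2 + 5 + 4 + 2 + 11 = 33.
Along x: (19832 + 11·x) / 33 = 902 (existing moment 9·950 + 2·890 + 5·638 + 4·1110 + 2·936 = 19832) ⇒ x = (29766 − 19832) / 11 ≈ 903.09.
Along y: (11841 + 11·y) / 33 = 501 (existing moment 9·315 + 2·622 + 5·614 + 4·919 + 2·508 = 11841) ⇒ y = (16533 − 11841) / 11 ≈ 426.55.

(903.1, 426.5)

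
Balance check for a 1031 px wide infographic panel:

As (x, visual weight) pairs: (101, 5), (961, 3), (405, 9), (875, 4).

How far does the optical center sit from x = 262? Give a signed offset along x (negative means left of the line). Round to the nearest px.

≈ 240 px

Total weight = 5 + 3 + 9 + 4 = 21.
Σw·x = 5·101 + 3·961 + 9·405 + 4·875 = 10533, so x̄ = 10533/21 ≈ 501.57.
Offset from x = 262: 501.57 − 262 ≈ 239.57.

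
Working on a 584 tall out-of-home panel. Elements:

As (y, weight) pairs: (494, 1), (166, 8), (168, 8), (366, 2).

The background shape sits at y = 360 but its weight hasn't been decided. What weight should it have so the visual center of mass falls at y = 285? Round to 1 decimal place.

w ≈ 20.2

Existing Σw = 19 (1 + 8 + 8 + 2); existing moment 1·494 + 8·166 + 8·168 + 2·366 = 3898.
Balance at y = 285 requires (3898 + w·360) / (19 + w) = 285.
Solving: w = (285·19 − 3898) / (360 − 285) = 1517 / 75 ≈ 20.23.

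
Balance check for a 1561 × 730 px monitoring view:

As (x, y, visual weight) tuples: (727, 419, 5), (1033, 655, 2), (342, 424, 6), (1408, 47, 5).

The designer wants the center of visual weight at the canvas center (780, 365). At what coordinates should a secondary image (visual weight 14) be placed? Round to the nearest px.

With the secondary image, Σw becomes 5 + 2 + 6 + 5 + 14 = 32.
x: need Σw·x = 32·780 = 24960. Existing = 5·727 + 2·1033 + 6·342 + 5·1408 = 14793. Remainder 10167 / 14 ≈ 726.21.
y: need Σw·y = 32·365 = 11680. Existing = 5·419 + 2·655 + 6·424 + 5·47 = 6184. Remainder 5496 / 14 ≈ 392.57.

(726, 393)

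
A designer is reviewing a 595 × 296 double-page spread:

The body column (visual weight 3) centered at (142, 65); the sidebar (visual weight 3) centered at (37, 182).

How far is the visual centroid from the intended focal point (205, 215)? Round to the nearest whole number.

≈ 147

Total weight = 3 + 3 = 6.
Σw·x = 3·142 + 3·37 = 537, so x̄ = 537/6 ≈ 89.50.
Σw·y = 3·65 + 3·182 = 741, so ȳ = 741/6 ≈ 123.50.
Relative to (205, 215): Δ = (-115.50, -91.50); |Δ| = √(-115.50² + -91.50²) ≈ 147.35.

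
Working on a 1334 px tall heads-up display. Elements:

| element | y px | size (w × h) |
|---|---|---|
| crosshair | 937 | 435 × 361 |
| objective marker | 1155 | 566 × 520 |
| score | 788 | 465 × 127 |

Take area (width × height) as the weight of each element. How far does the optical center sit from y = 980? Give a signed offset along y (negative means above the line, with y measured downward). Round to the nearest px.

≈ 65 px

Areas: crosshair 435·361 = 157035, objective marker 566·520 = 294320, score 465·127 = 59055. Total weight = 510410.
y: (157035·937 + 294320·1155 + 59055·788) / 510410 = 533616735 / 510410 ≈ 1045.47
Against y = 980, that's 1045.47 − 980 = 65.47.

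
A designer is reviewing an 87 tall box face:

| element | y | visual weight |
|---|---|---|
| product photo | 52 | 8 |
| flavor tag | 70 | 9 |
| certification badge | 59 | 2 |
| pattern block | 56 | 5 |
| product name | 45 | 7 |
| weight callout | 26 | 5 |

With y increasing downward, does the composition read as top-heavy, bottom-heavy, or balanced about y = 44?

bottom-heavy

Total weight = 8 + 9 + 2 + 5 + 7 + 5 = 36.
Σw·y = 1889; ȳ = 1889/36 ≈ 52.47.
52.5 lies below (larger y than) the midline 44, so the layout is bottom-heavy.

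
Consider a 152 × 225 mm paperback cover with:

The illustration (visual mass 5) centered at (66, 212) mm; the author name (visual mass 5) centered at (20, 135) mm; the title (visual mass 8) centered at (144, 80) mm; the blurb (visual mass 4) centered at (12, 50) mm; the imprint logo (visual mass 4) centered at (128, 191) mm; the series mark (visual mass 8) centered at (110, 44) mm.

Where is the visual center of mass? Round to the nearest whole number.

Σw = 5 + 5 + 8 + 4 + 4 + 8 = 34.
Σw·x = 3022; x̄ = 3022/34 ≈ 88.88.
y: moment 3691 / weight 34 ≈ 108.56

(89, 109)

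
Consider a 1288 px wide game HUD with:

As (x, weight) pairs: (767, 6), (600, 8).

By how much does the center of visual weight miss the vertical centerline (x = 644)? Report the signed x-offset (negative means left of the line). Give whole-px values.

Total weight = 6 + 8 = 14.
x-moment: 6·767 + 8·600 = 9402; centroid 9402/14 ≈ 671.57.
Against x = 644, that's 671.57 − 644 = 27.57.

≈ 28 px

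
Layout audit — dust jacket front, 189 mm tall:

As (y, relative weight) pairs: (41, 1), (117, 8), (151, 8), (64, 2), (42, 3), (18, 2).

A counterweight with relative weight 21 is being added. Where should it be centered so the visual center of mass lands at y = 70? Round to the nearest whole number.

With the counterweight, Σw becomes 1 + 8 + 8 + 2 + 3 + 2 + 21 = 45.
Along y: (2475 + 21·y) / 45 = 70 (existing moment 1·41 + 8·117 + 8·151 + 2·64 + 3·42 + 2·18 = 2475) ⇒ y = (3150 − 2475) / 21 ≈ 32.14.

y ≈ 32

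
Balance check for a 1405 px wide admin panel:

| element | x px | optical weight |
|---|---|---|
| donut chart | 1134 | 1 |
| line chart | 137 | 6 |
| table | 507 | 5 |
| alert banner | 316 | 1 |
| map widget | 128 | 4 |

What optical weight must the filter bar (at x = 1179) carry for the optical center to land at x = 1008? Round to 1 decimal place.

w ≈ 69.1

Known weights sum to 1 + 6 + 5 + 1 + 4 = 17; their moment is 1·1134 + 6·137 + 5·507 + 1·316 + 4·128 = 5319.
Balance at x = 1008 requires (5319 + w·1179) / (17 + w) = 1008.
So w = (1008·17 − 5319)/(1179 − 1008) = 11817/171 ≈ 69.11.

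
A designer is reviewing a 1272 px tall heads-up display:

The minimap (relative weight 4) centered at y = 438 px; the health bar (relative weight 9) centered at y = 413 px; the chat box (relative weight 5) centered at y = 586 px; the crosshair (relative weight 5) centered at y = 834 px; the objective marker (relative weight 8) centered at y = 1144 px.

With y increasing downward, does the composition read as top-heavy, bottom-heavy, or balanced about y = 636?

bottom-heavy

Σw = 4 + 9 + 5 + 5 + 8 = 31.
y-moment: 4·438 + 9·413 + 5·586 + 5·834 + 8·1144 = 21721; centroid 21721/31 ≈ 700.68.
700.7 lies below (larger y than) the midline 636, so the layout is bottom-heavy.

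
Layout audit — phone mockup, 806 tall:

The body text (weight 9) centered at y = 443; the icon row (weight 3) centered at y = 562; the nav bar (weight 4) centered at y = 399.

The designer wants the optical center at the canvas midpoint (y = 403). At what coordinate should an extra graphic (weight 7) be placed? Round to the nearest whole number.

y ≈ 286

After adding the extra graphic, total weight = 9 + 3 + 4 + 7 = 23.
Along y: (7269 + 7·y) / 23 = 403 (existing moment 9·443 + 3·562 + 4·399 = 7269) ⇒ y = (9269 − 7269) / 7 ≈ 285.71.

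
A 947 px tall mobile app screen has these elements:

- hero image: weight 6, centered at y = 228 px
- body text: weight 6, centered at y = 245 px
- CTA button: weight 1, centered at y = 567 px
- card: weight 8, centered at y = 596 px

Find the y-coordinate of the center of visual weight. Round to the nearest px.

y ≈ 389

Σw = 6 + 6 + 1 + 8 = 21.
Σw·y = 6·228 + 6·245 + 1·567 + 8·596 = 8173, so ȳ = 8173/21 ≈ 389.19.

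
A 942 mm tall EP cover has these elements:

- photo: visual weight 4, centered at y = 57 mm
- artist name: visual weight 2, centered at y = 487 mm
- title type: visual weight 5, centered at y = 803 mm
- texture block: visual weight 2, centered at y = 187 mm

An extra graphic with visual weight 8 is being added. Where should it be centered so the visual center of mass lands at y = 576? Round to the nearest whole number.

y ≈ 813

With the extra graphic, Σw becomes 4 + 2 + 5 + 2 + 8 = 21.
Along y: (5591 + 8·y) / 21 = 576 (existing moment 4·57 + 2·487 + 5·803 + 2·187 = 5591) ⇒ y = (12096 − 5591) / 8 ≈ 813.12.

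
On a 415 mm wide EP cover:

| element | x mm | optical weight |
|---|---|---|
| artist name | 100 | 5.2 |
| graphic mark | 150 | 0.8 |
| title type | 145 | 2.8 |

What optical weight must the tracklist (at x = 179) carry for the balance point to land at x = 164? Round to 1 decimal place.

w ≈ 26.5

Known weights sum to 5.2 + 0.8 + 2.8 = 8.8; their moment is 5.2·100 + 0.8·150 + 2.8·145 = 1046.0.
Balance at x = 164 requires (1046.0 + w·179) / (8.8 + w) = 164.
So w = (164·8.8 − 1046.0)/(179 − 164) = 397.2/15 ≈ 26.48.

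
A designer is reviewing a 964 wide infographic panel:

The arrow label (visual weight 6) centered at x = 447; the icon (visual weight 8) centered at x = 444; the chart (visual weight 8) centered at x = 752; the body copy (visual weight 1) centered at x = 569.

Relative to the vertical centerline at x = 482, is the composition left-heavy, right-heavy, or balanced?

right-heavy

Weights sum to 6 + 8 + 8 + 1 = 23.
x: (6·447 + 8·444 + 8·752 + 1·569) / 23 = 12819 / 23 ≈ 557.35
Since 557.3 is right of 482, the composition reads right-heavy.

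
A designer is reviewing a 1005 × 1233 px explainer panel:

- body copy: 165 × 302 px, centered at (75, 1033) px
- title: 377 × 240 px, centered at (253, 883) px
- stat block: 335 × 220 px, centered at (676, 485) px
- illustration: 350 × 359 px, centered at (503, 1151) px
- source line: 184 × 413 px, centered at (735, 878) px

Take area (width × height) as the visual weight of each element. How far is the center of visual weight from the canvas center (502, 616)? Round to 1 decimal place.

Taking area as weight: body copy 165·302 = 49830, title 377·240 = 90480, stat block 335·220 = 73700, illustration 350·359 = 125650, source line 184·413 = 75992. Sum 415652.
Σw·x = 49830·75 + 90480·253 + 73700·676 + 125650·503 + 75992·735 = 195505960, so x̄ = 195505960/415652 ≈ 470.36.
Σw·y = 49830·1033 + 90480·883 + 73700·485 + 125650·1151 + 75992·878 = 378456856, so ȳ = 378456856/415652 ≈ 910.51.
From (502, 616): dx = -31.64, dy = 294.51, so the distance is √(dx²+dy²) ≈ 296.21.

≈ 296.2 px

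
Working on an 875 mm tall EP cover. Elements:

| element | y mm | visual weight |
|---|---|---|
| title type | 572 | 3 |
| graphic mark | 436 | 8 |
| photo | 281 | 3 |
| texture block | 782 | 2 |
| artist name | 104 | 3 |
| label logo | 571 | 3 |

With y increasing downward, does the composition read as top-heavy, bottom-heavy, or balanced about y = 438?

balanced

Σw = 3 + 8 + 3 + 2 + 3 + 3 = 22.
y: (3·572 + 8·436 + 3·281 + 2·782 + 3·104 + 3·571) / 22 = 9636 / 22 ≈ 438.00
The centroid 438.00 matches the midline at 438, so the layout is balanced.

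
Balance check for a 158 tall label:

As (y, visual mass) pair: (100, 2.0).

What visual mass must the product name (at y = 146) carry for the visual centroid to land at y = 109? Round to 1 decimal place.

w ≈ 0.5

Known: weight 2.0 with moment 2.0·100 = 200.0.
For the centroid to hit 109: (200.0 + w·146) / (2.0 + w) = 109.
So w = (109·2.0 − 200.0)/(146 − 109) = 18.0/37 ≈ 0.49.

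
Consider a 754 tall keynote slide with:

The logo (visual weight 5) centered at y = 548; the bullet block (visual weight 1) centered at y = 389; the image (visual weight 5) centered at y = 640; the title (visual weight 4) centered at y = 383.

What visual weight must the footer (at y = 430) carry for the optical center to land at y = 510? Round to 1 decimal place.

w ≈ 2.6

Known weights sum to 5 + 1 + 5 + 4 = 15; their moment is 5·548 + 1·389 + 5·640 + 4·383 = 7861.
Set Σw·y/Σw = 510: (7861 + 430w) = 510·(15 + w).
So w = (510·15 − 7861)/(430 − 510) = -211/-80 ≈ 2.64.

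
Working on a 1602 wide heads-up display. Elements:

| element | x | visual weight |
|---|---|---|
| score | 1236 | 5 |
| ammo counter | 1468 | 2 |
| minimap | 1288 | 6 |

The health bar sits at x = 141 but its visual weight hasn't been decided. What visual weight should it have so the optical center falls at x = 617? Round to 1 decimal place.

w ≈ 18.5

Known weights sum to 5 + 2 + 6 = 13; their moment is 5·1236 + 2·1468 + 6·1288 = 16844.
For the centroid to hit 617: (16844 + w·141) / (13 + w) = 617.
So w = (617·13 − 16844)/(141 − 617) = -8823/-476 ≈ 18.54.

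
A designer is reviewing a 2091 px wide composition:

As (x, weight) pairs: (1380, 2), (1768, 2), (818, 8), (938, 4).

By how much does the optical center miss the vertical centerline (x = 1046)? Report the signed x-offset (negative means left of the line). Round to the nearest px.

Total weight = 2 + 2 + 8 + 4 = 16.
x-moment: 2·1380 + 2·1768 + 8·818 + 4·938 = 16592; centroid 16592/16 ≈ 1037.00.
Against x = 1046, that's 1037.00 − 1046 = -9.00.

≈ -9 px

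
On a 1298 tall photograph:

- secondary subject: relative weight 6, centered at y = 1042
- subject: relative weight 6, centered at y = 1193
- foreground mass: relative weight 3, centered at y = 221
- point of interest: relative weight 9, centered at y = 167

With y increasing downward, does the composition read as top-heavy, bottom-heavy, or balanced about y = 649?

Σw = 6 + 6 + 3 + 9 = 24.
Σw·y = 6·1042 + 6·1193 + 3·221 + 9·167 = 15576, so ȳ = 15576/24 ≈ 649.00.
That equals the midline 649 — balanced.

balanced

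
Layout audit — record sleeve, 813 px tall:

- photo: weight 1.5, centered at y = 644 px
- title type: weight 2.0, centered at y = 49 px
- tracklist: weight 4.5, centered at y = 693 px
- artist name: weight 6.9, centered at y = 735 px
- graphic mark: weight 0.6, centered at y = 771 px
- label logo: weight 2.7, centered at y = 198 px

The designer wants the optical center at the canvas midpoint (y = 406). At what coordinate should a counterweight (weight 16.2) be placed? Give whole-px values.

With the counterweight, Σw becomes 1.5 + 2.0 + 4.5 + 6.9 + 0.6 + 2.7 + 16.2 = 34.4.
y: target moment 34.4×406 = 13966.4; current 1.5·644 + 2.0·49 + 4.5·693 + 6.9·735 + 0.6·771 + 2.7·198 = 10251.2; the counterweight supplies 3715.2, so y = 3715.2/16.2 ≈ 229.33.

y ≈ 229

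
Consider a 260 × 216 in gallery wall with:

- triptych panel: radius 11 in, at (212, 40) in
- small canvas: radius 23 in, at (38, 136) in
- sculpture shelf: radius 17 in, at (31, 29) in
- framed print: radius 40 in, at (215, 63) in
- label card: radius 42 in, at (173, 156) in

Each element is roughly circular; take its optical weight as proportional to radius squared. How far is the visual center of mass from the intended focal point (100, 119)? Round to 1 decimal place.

≈ 64.7 in

Weights ∝ r²: triptych panel 11² = 121, small canvas 23² = 529, sculpture shelf 17² = 289, framed print 40² = 1600, label card 42² = 1764; Σw = 4303.
x-moment: 121·212 + 529·38 + 289·31 + 1600·215 + 1764·173 = 703885; centroid 703885/4303 ≈ 163.58.
y-moment: 121·40 + 529·136 + 289·29 + 1600·63 + 1764·156 = 461149; centroid 461149/4303 ≈ 107.17.
From (100, 119): dx = 63.58, dy = -11.83, so the distance is √(dx²+dy²) ≈ 64.67.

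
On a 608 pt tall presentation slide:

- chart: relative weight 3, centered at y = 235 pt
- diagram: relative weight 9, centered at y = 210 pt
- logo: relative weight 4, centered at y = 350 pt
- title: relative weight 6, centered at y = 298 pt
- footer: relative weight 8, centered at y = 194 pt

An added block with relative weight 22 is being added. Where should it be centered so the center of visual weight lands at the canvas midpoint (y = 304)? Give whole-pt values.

y ≈ 385

New total weight: (3 + 9 + 4 + 6 + 8) + 22 = 52.
y: target moment 52×304 = 15808; current 3·235 + 9·210 + 4·350 + 6·298 + 8·194 = 7335; the added block supplies 8473, so y = 8473/22 ≈ 385.14.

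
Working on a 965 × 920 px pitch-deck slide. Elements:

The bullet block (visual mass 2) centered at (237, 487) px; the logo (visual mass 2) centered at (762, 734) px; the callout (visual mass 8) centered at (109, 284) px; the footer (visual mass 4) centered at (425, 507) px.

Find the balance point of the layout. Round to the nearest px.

(286, 421)

Weights sum to 2 + 2 + 8 + 4 = 16.
Σw·x = 2·237 + 2·762 + 8·109 + 4·425 = 4570, so x̄ = 4570/16 ≈ 285.62.
Σw·y = 2·487 + 2·734 + 8·284 + 4·507 = 6742, so ȳ = 6742/16 ≈ 421.38.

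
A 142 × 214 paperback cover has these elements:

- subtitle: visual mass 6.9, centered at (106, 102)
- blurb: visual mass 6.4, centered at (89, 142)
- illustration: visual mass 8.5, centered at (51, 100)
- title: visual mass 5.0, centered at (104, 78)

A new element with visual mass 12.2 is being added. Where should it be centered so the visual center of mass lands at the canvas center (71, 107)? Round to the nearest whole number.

(42, 108)

After adding the new element, total weight = 6.9 + 6.4 + 8.5 + 5.0 + 12.2 = 39.0.
x: target moment 39.0×71 = 2769.0; current 6.9·106 + 6.4·89 + 8.5·51 + 5.0·104 = 2254.5; the new element supplies 514.5, so x = 514.5/12.2 ≈ 42.17.
y: target moment 39.0×107 = 4173.0; current 6.9·102 + 6.4·142 + 8.5·100 + 5.0·78 = 2852.6; the new element supplies 1320.4, so y = 1320.4/12.2 ≈ 108.23.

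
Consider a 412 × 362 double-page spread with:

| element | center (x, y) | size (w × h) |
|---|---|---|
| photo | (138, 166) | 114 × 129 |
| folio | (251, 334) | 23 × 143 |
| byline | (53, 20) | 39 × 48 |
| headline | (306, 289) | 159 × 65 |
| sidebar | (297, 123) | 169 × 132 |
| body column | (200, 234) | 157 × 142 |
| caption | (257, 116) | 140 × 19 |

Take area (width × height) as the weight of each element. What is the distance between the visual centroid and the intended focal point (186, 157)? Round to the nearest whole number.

Areas: photo 114·129 = 14706, folio 23·143 = 3289, byline 39·48 = 1872, headline 159·65 = 10335, sidebar 169·132 = 22308, body column 157·142 = 22294, caption 140·19 = 2660. Total weight = 77464.
x: (14706·138 + 3289·251 + 1872·53 + 10335·306 + 22308·297 + 22294·200 + 2660·257) / 77464 = 17884589 / 77464 ≈ 230.88
y: (14706·166 + 3289·334 + 1872·20 + 10335·289 + 22308·123 + 22294·234 + 2660·116) / 77464 = 14833217 / 77464 ≈ 191.49
Relative to (186, 157): Δ = (44.88, 34.49); |Δ| = √(44.88² + 34.49²) ≈ 56.60.

≈ 57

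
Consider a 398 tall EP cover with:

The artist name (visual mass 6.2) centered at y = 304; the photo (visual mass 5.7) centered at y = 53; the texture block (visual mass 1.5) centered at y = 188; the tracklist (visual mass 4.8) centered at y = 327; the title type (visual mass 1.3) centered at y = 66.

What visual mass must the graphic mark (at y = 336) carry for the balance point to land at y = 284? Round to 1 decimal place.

Fixed elements: Σw = 6.2 + 5.7 + 1.5 + 4.8 + 1.3 = 19.5, Σw·y = 6.2·304 + 5.7·53 + 1.5·188 + 4.8·327 + 1.3·66 = 4124.3.
For the centroid to hit 284: (4124.3 + w·336) / (19.5 + w) = 284.
Solving: w = (284·19.5 − 4124.3) / (336 − 284) = 1413.7 / 52 ≈ 27.19.

w ≈ 27.2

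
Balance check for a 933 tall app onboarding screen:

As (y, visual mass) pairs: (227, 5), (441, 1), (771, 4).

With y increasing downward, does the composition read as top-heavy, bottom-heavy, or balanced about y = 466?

balanced

Weights sum to 5 + 1 + 4 = 10.
y-moment: 5·227 + 1·441 + 4·771 = 4660; centroid 4660/10 ≈ 466.00.
The centroid 466.00 matches the midline at 466, so the layout is balanced.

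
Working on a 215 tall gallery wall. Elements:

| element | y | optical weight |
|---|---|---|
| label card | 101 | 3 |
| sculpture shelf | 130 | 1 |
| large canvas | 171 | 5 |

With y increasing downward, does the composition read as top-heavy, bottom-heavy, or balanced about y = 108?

Σw = 3 + 1 + 5 = 9.
Σw·y = 3·101 + 1·130 + 5·171 = 1288, so ȳ = 1288/9 ≈ 143.11.
143.1 lies below (larger y than) the midline 108, so the layout is bottom-heavy.

bottom-heavy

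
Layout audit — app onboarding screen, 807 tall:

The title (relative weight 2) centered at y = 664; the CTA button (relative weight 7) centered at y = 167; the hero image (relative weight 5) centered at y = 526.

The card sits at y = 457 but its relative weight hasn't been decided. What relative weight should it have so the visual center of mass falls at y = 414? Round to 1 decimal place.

Known weights sum to 2 + 7 + 5 = 14; their moment is 2·664 + 7·167 + 5·526 = 5127.
Balance at y = 414 requires (5127 + w·457) / (14 + w) = 414.
So w = (414·14 − 5127)/(457 − 414) = 669/43 ≈ 15.56.

w ≈ 15.6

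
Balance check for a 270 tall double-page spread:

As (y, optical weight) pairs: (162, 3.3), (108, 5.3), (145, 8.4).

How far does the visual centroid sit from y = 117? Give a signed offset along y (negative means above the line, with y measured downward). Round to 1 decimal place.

≈ 19.8

Total weight = 3.3 + 5.3 + 8.4 = 17.0.
Σw·y = 3.3·162 + 5.3·108 + 8.4·145 = 2325.0, so ȳ = 2325.0/17.0 ≈ 136.76.
Difference: 136.76 − 117 ≈ 19.76.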